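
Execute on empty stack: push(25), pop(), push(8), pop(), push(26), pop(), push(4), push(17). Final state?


push(25) -> [25]
pop() returns 25 -> []
push(8) -> [8]
pop() returns 8 -> []
push(26) -> [26]
pop() returns 26 -> []
push(4) -> [4]
push(17) -> [4, 17]
Final stack (bottom to top): [4, 17]


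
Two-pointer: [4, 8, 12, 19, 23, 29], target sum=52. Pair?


Two pointers: lo=0, hi=5
Found pair: (23, 29) summing to 52


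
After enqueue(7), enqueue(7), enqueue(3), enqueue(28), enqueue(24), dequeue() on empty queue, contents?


enqueue(7) -> [7]
enqueue(7) -> [7, 7]
enqueue(3) -> [7, 7, 3]
enqueue(28) -> [7, 7, 3, 28]
enqueue(24) -> [7, 7, 3, 28, 24]
dequeue() returns 7 -> [7, 3, 28, 24]
Final queue (front to back): [7, 3, 28, 24]


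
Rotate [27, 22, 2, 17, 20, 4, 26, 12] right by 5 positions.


Right rotate by 5: [17, 20, 4, 26, 12, 27, 22, 2]


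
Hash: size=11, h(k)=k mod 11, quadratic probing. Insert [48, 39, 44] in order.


Insertions: 48->slot 4; 39->slot 6; 44->slot 0
Table: [44, None, None, None, 48, None, 39, None, None, None, None]


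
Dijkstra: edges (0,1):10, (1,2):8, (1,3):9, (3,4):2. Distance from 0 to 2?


Dijkstra from 0:
Distances: {0: 0, 1: 10, 2: 18, 3: 19, 4: 21}
Shortest distance to 2 = 18, path = [0, 1, 2]


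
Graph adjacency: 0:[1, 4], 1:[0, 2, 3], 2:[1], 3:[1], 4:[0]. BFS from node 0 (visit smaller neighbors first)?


BFS queue: start with [0]
Visit order: [0, 1, 4, 2, 3]


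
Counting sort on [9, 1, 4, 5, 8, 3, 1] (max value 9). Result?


Count array: [0, 2, 0, 1, 1, 1, 0, 0, 1, 1]
Reconstruct: [1, 1, 3, 4, 5, 8, 9]


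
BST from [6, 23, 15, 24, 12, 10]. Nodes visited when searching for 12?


BST root = 6
Search for 12: compare at each node
Path: [6, 23, 15, 12]


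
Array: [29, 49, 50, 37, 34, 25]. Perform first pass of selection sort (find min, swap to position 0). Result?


After one pass: [25, 49, 50, 37, 34, 29]


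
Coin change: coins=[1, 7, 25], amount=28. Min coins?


dp[0]=0; dp[i]=1+min(dp[i-c] for c in coins)
...dp[23]=5, dp[24]=6, dp[25]=1, dp[26]=2, dp[27]=3, dp[28]=4
Minimum coins for 28 = 4


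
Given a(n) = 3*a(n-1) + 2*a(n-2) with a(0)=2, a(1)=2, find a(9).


Build bottom-up:
...a(7)=5506, a(8)=19610, a(9)=3*19610+2*5506=69842


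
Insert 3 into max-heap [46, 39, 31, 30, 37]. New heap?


Append 3: [46, 39, 31, 30, 37, 3]
Bubble up: no swaps needed
Result: [46, 39, 31, 30, 37, 3]


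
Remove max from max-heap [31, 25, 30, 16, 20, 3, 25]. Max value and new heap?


Max = 31
Replace root with last, heapify down
Resulting heap: [30, 25, 25, 16, 20, 3]


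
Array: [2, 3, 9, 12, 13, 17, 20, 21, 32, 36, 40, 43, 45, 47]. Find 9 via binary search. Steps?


Search for 9:
[0,13] mid=6 arr[6]=20
[0,5] mid=2 arr[2]=9
Total: 2 comparisons


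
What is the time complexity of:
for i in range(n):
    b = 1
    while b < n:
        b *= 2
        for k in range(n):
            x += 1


Per nesting level: O(n) * O(log n) * O(n) = O(n^2 log n)
Complexity: O(n^2 log n)


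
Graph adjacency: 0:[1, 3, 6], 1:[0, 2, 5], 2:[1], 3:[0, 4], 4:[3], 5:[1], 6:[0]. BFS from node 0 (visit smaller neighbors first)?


BFS queue: start with [0]
Visit order: [0, 1, 3, 6, 2, 5, 4]


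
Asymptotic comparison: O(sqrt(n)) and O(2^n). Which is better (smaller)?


sublinear grows slower than exponential
O(sqrt(n)) is asymptotically smaller; O(2^n) grows faster


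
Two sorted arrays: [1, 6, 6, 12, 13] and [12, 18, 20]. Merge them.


Compare heads, take smaller each step.
Merged: [1, 6, 6, 12, 12, 13, 18, 20]


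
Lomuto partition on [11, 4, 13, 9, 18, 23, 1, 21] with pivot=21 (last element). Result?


Elements <= 21 go left of pivot.
Result: [11, 4, 13, 9, 18, 1, 21, 23], pivot at index 6


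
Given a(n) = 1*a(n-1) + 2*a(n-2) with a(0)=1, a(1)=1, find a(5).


Build bottom-up:
...a(3)=5, a(4)=11, a(5)=1*11+2*5=21


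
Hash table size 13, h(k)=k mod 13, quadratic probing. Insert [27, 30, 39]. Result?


Insertions: 27->slot 1; 30->slot 4; 39->slot 0
Table: [39, 27, None, None, 30, None, None, None, None, None, None, None, None]


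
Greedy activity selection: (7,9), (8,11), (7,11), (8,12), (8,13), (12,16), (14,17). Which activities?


Greedy: pick earliest-ending, then skip overlaps.
Selected (2 activities): [(7, 9), (12, 16)]


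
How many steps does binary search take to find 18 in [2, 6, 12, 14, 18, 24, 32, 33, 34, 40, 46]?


Search for 18:
[0,10] mid=5 arr[5]=24
[0,4] mid=2 arr[2]=12
[3,4] mid=3 arr[3]=14
[4,4] mid=4 arr[4]=18
Total: 4 comparisons


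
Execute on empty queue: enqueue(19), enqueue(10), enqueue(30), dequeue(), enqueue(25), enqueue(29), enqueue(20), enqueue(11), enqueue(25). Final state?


enqueue(19) -> [19]
enqueue(10) -> [19, 10]
enqueue(30) -> [19, 10, 30]
dequeue() returns 19 -> [10, 30]
enqueue(25) -> [10, 30, 25]
enqueue(29) -> [10, 30, 25, 29]
enqueue(20) -> [10, 30, 25, 29, 20]
enqueue(11) -> [10, 30, 25, 29, 20, 11]
enqueue(25) -> [10, 30, 25, 29, 20, 11, 25]
Final queue (front to back): [10, 30, 25, 29, 20, 11, 25]


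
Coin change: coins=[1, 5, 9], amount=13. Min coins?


dp[0]=0; dp[i]=1+min(dp[i-c] for c in coins)
...dp[8]=4, dp[9]=1, dp[10]=2, dp[11]=3, dp[12]=4, dp[13]=5
Minimum coins for 13 = 5


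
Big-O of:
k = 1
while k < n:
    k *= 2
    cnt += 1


Per nesting level: O(log n) = O(log n)
Complexity: O(log n)


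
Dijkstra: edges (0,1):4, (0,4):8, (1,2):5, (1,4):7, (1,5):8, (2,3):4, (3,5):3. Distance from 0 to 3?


Dijkstra from 0:
Distances: {0: 0, 1: 4, 2: 9, 3: 13, 4: 8, 5: 12}
Shortest distance to 3 = 13, path = [0, 1, 2, 3]


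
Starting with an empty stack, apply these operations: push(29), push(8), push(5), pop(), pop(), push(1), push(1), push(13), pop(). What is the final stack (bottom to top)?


push(29) -> [29]
push(8) -> [29, 8]
push(5) -> [29, 8, 5]
pop() returns 5 -> [29, 8]
pop() returns 8 -> [29]
push(1) -> [29, 1]
push(1) -> [29, 1, 1]
push(13) -> [29, 1, 1, 13]
pop() returns 13 -> [29, 1, 1]
Final stack (bottom to top): [29, 1, 1]


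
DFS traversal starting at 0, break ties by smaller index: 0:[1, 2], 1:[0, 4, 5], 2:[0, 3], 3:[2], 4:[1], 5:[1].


DFS stack-based: start with [0]
Visit order: [0, 1, 4, 5, 2, 3]


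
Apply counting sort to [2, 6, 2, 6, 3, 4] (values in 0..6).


Count array: [0, 0, 2, 1, 1, 0, 2]
Reconstruct: [2, 2, 3, 4, 6, 6]


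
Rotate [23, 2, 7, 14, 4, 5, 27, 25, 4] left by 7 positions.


Left rotate by 7: [25, 4, 23, 2, 7, 14, 4, 5, 27]


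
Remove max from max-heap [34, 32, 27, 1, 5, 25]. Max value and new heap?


Max = 34
Replace root with last, heapify down
Resulting heap: [32, 25, 27, 1, 5]


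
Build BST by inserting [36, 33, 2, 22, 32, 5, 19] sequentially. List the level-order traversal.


Root = 36; build tree by BST insertion.
Level-Order traversal: [36, 33, 2, 22, 5, 32, 19]


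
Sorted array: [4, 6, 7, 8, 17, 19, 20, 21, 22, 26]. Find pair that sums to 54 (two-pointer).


Two pointers: lo=0, hi=9
No pair sums to 54


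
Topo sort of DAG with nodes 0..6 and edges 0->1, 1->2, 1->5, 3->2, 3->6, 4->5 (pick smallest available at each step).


Kahn's algorithm, process smallest node first
Order: [0, 1, 3, 2, 4, 5, 6]


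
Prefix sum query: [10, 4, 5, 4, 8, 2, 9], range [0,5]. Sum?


Prefix sums: [0, 10, 14, 19, 23, 31, 33, 42]
Sum[0..5] = prefix[6] - prefix[0] = 33 - 0 = 33


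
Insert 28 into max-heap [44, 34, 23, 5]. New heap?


Append 28: [44, 34, 23, 5, 28]
Bubble up: no swaps needed
Result: [44, 34, 23, 5, 28]


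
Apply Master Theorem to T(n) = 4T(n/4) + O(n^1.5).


a=4, b=4, c=1.5. log_4(4)=1 < c=1.5. Case 3: O(n^c) = O(n^1.500)
Complexity: O(n^1.500)


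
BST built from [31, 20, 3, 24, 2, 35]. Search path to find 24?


BST root = 31
Search for 24: compare at each node
Path: [31, 20, 24]


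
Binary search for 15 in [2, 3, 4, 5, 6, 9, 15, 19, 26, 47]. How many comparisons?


Search for 15:
[0,9] mid=4 arr[4]=6
[5,9] mid=7 arr[7]=19
[5,6] mid=5 arr[5]=9
[6,6] mid=6 arr[6]=15
Total: 4 comparisons


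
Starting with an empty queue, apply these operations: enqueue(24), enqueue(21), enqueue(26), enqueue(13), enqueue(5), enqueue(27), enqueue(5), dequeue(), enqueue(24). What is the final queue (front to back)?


enqueue(24) -> [24]
enqueue(21) -> [24, 21]
enqueue(26) -> [24, 21, 26]
enqueue(13) -> [24, 21, 26, 13]
enqueue(5) -> [24, 21, 26, 13, 5]
enqueue(27) -> [24, 21, 26, 13, 5, 27]
enqueue(5) -> [24, 21, 26, 13, 5, 27, 5]
dequeue() returns 24 -> [21, 26, 13, 5, 27, 5]
enqueue(24) -> [21, 26, 13, 5, 27, 5, 24]
Final queue (front to back): [21, 26, 13, 5, 27, 5, 24]


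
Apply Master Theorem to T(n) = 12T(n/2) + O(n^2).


a=12, b=2, c=2. log_2(12)=3.585 > c=2. Case 1: O(n^log_b(a)) = O(n^3.585)
Complexity: O(n^3.585)


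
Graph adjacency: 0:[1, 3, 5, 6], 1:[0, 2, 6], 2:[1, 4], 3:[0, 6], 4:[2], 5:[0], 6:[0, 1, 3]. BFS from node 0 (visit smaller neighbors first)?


BFS queue: start with [0]
Visit order: [0, 1, 3, 5, 6, 2, 4]


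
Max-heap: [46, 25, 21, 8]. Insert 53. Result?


Append 53: [46, 25, 21, 8, 53]
Bubble up: swap idx 4(53) with idx 1(25); swap idx 1(53) with idx 0(46)
Result: [53, 46, 21, 8, 25]


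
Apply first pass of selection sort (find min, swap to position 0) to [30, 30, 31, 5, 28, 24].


After one pass: [5, 30, 31, 30, 28, 24]


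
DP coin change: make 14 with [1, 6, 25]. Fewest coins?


dp[0]=0; dp[i]=1+min(dp[i-c] for c in coins)
...dp[9]=4, dp[10]=5, dp[11]=6, dp[12]=2, dp[13]=3, dp[14]=4
Minimum coins for 14 = 4


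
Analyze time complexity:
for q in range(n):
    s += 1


Per nesting level: O(n) = O(n)
Complexity: O(n)


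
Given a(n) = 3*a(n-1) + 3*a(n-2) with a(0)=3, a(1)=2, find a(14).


Build bottom-up:
...a(12)=8417763, a(13)=31914162, a(14)=3*31914162+3*8417763=120995775


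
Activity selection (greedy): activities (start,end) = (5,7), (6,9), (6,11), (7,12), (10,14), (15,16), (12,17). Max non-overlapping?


Greedy: pick earliest-ending, then skip overlaps.
Selected (3 activities): [(5, 7), (7, 12), (15, 16)]


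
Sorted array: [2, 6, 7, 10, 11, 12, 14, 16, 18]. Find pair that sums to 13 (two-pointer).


Two pointers: lo=0, hi=8
Found pair: (2, 11) summing to 13


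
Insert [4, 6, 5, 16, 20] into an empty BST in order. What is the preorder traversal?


Root = 4; build tree by BST insertion.
Preorder traversal: [4, 6, 5, 16, 20]


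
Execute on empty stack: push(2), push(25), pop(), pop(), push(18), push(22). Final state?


push(2) -> [2]
push(25) -> [2, 25]
pop() returns 25 -> [2]
pop() returns 2 -> []
push(18) -> [18]
push(22) -> [18, 22]
Final stack (bottom to top): [18, 22]


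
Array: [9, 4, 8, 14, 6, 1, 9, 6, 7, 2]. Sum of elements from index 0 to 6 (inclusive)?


Prefix sums: [0, 9, 13, 21, 35, 41, 42, 51, 57, 64, 66]
Sum[0..6] = prefix[7] - prefix[0] = 51 - 0 = 51


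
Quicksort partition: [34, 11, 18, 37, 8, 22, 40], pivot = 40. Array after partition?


Elements <= 40 go left of pivot.
Result: [34, 11, 18, 37, 8, 22, 40], pivot at index 6


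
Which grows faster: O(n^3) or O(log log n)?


double-logarithmic grows slower than cubic
O(log log n) is asymptotically smaller; O(n^3) grows faster


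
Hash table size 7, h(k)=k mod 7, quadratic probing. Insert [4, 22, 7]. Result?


Insertions: 4->slot 4; 22->slot 1; 7->slot 0
Table: [7, 22, None, None, 4, None, None]


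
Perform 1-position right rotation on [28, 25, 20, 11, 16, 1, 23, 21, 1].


Right rotate by 1: [1, 28, 25, 20, 11, 16, 1, 23, 21]


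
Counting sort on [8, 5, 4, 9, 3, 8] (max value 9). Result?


Count array: [0, 0, 0, 1, 1, 1, 0, 0, 2, 1]
Reconstruct: [3, 4, 5, 8, 8, 9]


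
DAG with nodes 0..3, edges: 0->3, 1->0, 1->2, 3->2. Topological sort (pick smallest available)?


Kahn's algorithm, process smallest node first
Order: [1, 0, 3, 2]


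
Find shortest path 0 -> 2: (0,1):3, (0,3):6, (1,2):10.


Dijkstra from 0:
Distances: {0: 0, 1: 3, 2: 13, 3: 6}
Shortest distance to 2 = 13, path = [0, 1, 2]


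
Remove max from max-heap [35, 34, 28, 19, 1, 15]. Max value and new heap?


Max = 35
Replace root with last, heapify down
Resulting heap: [34, 19, 28, 15, 1]


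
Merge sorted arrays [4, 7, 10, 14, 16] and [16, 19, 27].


Compare heads, take smaller each step.
Merged: [4, 7, 10, 14, 16, 16, 19, 27]


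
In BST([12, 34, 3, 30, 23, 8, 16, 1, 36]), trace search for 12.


BST root = 12
Search for 12: compare at each node
Path: [12]


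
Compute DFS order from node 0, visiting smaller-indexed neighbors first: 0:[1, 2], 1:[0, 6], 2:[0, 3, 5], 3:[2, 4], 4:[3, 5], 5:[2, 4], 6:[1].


DFS stack-based: start with [0]
Visit order: [0, 1, 6, 2, 3, 4, 5]


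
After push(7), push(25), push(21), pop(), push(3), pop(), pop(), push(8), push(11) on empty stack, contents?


push(7) -> [7]
push(25) -> [7, 25]
push(21) -> [7, 25, 21]
pop() returns 21 -> [7, 25]
push(3) -> [7, 25, 3]
pop() returns 3 -> [7, 25]
pop() returns 25 -> [7]
push(8) -> [7, 8]
push(11) -> [7, 8, 11]
Final stack (bottom to top): [7, 8, 11]


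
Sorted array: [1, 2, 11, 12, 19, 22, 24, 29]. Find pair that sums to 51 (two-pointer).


Two pointers: lo=0, hi=7
Found pair: (22, 29) summing to 51


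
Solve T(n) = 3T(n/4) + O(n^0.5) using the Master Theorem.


a=3, b=4, c=0.5. log_4(3)=0.792 > c=0.5. Case 1: O(n^log_b(a)) = O(n^0.792)
Complexity: O(n^0.792)


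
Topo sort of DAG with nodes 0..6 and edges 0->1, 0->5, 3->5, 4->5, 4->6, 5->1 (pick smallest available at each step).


Kahn's algorithm, process smallest node first
Order: [0, 2, 3, 4, 5, 1, 6]


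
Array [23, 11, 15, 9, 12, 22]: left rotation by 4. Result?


Left rotate by 4: [12, 22, 23, 11, 15, 9]


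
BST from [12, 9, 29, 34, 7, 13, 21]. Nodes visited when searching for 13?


BST root = 12
Search for 13: compare at each node
Path: [12, 29, 13]


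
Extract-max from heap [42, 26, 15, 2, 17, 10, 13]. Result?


Max = 42
Replace root with last, heapify down
Resulting heap: [26, 17, 15, 2, 13, 10]


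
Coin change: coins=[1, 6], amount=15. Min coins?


dp[0]=0; dp[i]=1+min(dp[i-c] for c in coins)
...dp[10]=5, dp[11]=6, dp[12]=2, dp[13]=3, dp[14]=4, dp[15]=5
Minimum coins for 15 = 5


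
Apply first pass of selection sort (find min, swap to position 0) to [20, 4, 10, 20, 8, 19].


After one pass: [4, 20, 10, 20, 8, 19]


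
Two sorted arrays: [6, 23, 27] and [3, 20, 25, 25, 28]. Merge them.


Compare heads, take smaller each step.
Merged: [3, 6, 20, 23, 25, 25, 27, 28]


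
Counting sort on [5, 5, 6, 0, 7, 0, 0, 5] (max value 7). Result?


Count array: [3, 0, 0, 0, 0, 3, 1, 1]
Reconstruct: [0, 0, 0, 5, 5, 5, 6, 7]


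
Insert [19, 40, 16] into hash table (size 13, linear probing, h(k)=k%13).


Insertions: 19->slot 6; 40->slot 1; 16->slot 3
Table: [None, 40, None, 16, None, None, 19, None, None, None, None, None, None]


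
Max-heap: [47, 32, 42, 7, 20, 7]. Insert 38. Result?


Append 38: [47, 32, 42, 7, 20, 7, 38]
Bubble up: no swaps needed
Result: [47, 32, 42, 7, 20, 7, 38]


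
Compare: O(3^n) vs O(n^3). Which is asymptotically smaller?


cubic grows slower than exponential (base 3)
O(n^3) is asymptotically smaller; O(3^n) grows faster


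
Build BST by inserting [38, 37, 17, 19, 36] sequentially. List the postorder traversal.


Root = 38; build tree by BST insertion.
Postorder traversal: [36, 19, 17, 37, 38]


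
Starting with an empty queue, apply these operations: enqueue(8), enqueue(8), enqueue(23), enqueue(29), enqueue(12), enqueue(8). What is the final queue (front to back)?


enqueue(8) -> [8]
enqueue(8) -> [8, 8]
enqueue(23) -> [8, 8, 23]
enqueue(29) -> [8, 8, 23, 29]
enqueue(12) -> [8, 8, 23, 29, 12]
enqueue(8) -> [8, 8, 23, 29, 12, 8]
Final queue (front to back): [8, 8, 23, 29, 12, 8]


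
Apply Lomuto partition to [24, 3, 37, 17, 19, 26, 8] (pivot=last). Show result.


Elements <= 8 go left of pivot.
Result: [3, 8, 37, 17, 19, 26, 24], pivot at index 1


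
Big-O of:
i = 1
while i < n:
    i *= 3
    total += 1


Per nesting level: O(log n) = O(log n)
Complexity: O(log n)


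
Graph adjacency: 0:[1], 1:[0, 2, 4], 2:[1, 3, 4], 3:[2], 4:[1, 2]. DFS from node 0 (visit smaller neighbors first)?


DFS stack-based: start with [0]
Visit order: [0, 1, 2, 3, 4]


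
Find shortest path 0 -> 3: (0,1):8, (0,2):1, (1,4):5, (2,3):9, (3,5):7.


Dijkstra from 0:
Distances: {0: 0, 1: 8, 2: 1, 3: 10, 4: 13, 5: 17}
Shortest distance to 3 = 10, path = [0, 2, 3]


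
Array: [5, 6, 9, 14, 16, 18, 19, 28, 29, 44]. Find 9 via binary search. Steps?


Search for 9:
[0,9] mid=4 arr[4]=16
[0,3] mid=1 arr[1]=6
[2,3] mid=2 arr[2]=9
Total: 3 comparisons


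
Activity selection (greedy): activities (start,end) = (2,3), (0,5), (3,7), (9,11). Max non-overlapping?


Greedy: pick earliest-ending, then skip overlaps.
Selected (3 activities): [(2, 3), (3, 7), (9, 11)]


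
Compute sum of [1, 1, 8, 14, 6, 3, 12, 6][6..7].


Prefix sums: [0, 1, 2, 10, 24, 30, 33, 45, 51]
Sum[6..7] = prefix[8] - prefix[6] = 51 - 33 = 18


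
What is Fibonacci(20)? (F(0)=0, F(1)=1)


F(n)=F(n-1)+F(n-2)
...F(18)=2584, F(19)=4181, F(20)=6765


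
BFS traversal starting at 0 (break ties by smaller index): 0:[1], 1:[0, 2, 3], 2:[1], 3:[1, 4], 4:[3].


BFS queue: start with [0]
Visit order: [0, 1, 2, 3, 4]


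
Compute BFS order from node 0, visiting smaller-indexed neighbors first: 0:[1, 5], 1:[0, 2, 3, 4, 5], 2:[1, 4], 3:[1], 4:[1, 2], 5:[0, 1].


BFS queue: start with [0]
Visit order: [0, 1, 5, 2, 3, 4]


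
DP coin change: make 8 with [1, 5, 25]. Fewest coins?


dp[0]=0; dp[i]=1+min(dp[i-c] for c in coins)
...dp[3]=3, dp[4]=4, dp[5]=1, dp[6]=2, dp[7]=3, dp[8]=4
Minimum coins for 8 = 4


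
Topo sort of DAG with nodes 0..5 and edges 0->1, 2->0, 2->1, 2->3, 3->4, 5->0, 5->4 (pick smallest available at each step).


Kahn's algorithm, process smallest node first
Order: [2, 3, 5, 0, 1, 4]


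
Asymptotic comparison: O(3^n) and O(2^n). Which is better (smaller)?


exponential grows slower than exponential (base 3)
O(2^n) is asymptotically smaller; O(3^n) grows faster


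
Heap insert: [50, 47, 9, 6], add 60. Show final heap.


Append 60: [50, 47, 9, 6, 60]
Bubble up: swap idx 4(60) with idx 1(47); swap idx 1(60) with idx 0(50)
Result: [60, 50, 9, 6, 47]


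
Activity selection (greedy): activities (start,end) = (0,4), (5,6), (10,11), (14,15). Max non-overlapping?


Greedy: pick earliest-ending, then skip overlaps.
Selected (4 activities): [(0, 4), (5, 6), (10, 11), (14, 15)]


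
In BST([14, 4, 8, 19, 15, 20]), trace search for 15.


BST root = 14
Search for 15: compare at each node
Path: [14, 19, 15]


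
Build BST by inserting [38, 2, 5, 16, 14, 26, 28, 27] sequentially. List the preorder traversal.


Root = 38; build tree by BST insertion.
Preorder traversal: [38, 2, 5, 16, 14, 26, 28, 27]


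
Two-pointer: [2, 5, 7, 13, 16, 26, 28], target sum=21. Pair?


Two pointers: lo=0, hi=6
Found pair: (5, 16) summing to 21


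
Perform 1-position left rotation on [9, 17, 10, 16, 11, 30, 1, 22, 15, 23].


Left rotate by 1: [17, 10, 16, 11, 30, 1, 22, 15, 23, 9]


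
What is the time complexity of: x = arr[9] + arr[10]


Analysis: constant-time operation, no loop
Complexity: O(1)


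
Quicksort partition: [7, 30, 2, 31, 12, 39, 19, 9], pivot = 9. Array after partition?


Elements <= 9 go left of pivot.
Result: [7, 2, 9, 31, 12, 39, 19, 30], pivot at index 2


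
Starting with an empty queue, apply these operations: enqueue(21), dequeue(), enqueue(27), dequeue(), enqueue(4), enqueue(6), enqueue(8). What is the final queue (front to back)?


enqueue(21) -> [21]
dequeue() returns 21 -> []
enqueue(27) -> [27]
dequeue() returns 27 -> []
enqueue(4) -> [4]
enqueue(6) -> [4, 6]
enqueue(8) -> [4, 6, 8]
Final queue (front to back): [4, 6, 8]


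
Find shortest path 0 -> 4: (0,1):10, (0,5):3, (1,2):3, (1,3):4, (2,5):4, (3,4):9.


Dijkstra from 0:
Distances: {0: 0, 1: 10, 2: 7, 3: 14, 4: 23, 5: 3}
Shortest distance to 4 = 23, path = [0, 1, 3, 4]


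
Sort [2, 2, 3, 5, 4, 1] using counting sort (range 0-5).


Count array: [0, 1, 2, 1, 1, 1]
Reconstruct: [1, 2, 2, 3, 4, 5]


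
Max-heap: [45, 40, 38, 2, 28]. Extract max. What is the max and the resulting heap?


Max = 45
Replace root with last, heapify down
Resulting heap: [40, 28, 38, 2]


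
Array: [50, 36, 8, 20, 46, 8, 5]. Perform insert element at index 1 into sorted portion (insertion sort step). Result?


After one pass: [36, 50, 8, 20, 46, 8, 5]


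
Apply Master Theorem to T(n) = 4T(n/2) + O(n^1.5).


a=4, b=2, c=1.5. log_2(4)=2 > c=1.5. Case 1: O(n^log_b(a)) = O(n^2)
Complexity: O(n^2)


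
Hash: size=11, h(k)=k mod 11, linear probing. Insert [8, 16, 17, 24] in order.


Insertions: 8->slot 8; 16->slot 5; 17->slot 6; 24->slot 2
Table: [None, None, 24, None, None, 16, 17, None, 8, None, None]


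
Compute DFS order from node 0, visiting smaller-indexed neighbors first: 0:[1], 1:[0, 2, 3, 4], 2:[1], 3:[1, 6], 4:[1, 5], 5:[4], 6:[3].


DFS stack-based: start with [0]
Visit order: [0, 1, 2, 3, 6, 4, 5]


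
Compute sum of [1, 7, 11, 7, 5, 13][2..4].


Prefix sums: [0, 1, 8, 19, 26, 31, 44]
Sum[2..4] = prefix[5] - prefix[2] = 31 - 8 = 23


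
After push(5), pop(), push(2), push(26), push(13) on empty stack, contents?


push(5) -> [5]
pop() returns 5 -> []
push(2) -> [2]
push(26) -> [2, 26]
push(13) -> [2, 26, 13]
Final stack (bottom to top): [2, 26, 13]


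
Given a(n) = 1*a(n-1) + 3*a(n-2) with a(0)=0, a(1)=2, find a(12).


Build bottom-up:
...a(10)=2318, a(11)=5366, a(12)=1*5366+3*2318=12320


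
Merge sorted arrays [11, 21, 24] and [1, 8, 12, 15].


Compare heads, take smaller each step.
Merged: [1, 8, 11, 12, 15, 21, 24]


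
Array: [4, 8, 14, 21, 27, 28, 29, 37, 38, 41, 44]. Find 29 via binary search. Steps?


Search for 29:
[0,10] mid=5 arr[5]=28
[6,10] mid=8 arr[8]=38
[6,7] mid=6 arr[6]=29
Total: 3 comparisons


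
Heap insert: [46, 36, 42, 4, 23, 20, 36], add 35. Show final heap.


Append 35: [46, 36, 42, 4, 23, 20, 36, 35]
Bubble up: swap idx 7(35) with idx 3(4)
Result: [46, 36, 42, 35, 23, 20, 36, 4]


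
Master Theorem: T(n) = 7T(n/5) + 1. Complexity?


a=7, b=5, c=0. log_5(7)=1.209 > c=0. Case 1: O(n^log_b(a)) = O(n^1.209)
Complexity: O(n^1.209)


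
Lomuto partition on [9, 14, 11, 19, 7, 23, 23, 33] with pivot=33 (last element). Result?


Elements <= 33 go left of pivot.
Result: [9, 14, 11, 19, 7, 23, 23, 33], pivot at index 7


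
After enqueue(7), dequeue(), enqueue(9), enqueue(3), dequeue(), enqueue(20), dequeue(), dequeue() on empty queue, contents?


enqueue(7) -> [7]
dequeue() returns 7 -> []
enqueue(9) -> [9]
enqueue(3) -> [9, 3]
dequeue() returns 9 -> [3]
enqueue(20) -> [3, 20]
dequeue() returns 3 -> [20]
dequeue() returns 20 -> []
Final queue (front to back): []


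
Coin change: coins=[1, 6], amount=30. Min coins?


dp[0]=0; dp[i]=1+min(dp[i-c] for c in coins)
...dp[25]=5, dp[26]=6, dp[27]=7, dp[28]=8, dp[29]=9, dp[30]=5
Minimum coins for 30 = 5


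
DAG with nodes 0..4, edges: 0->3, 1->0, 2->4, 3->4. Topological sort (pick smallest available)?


Kahn's algorithm, process smallest node first
Order: [1, 0, 2, 3, 4]


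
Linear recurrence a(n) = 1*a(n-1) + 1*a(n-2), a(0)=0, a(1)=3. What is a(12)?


Build bottom-up:
...a(10)=165, a(11)=267, a(12)=1*267+1*165=432


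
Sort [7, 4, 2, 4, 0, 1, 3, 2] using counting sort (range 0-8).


Count array: [1, 1, 2, 1, 2, 0, 0, 1, 0]
Reconstruct: [0, 1, 2, 2, 3, 4, 4, 7]


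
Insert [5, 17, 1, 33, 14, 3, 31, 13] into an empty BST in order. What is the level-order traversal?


Root = 5; build tree by BST insertion.
Level-Order traversal: [5, 1, 17, 3, 14, 33, 13, 31]


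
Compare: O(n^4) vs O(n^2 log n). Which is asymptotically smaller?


n^2 log n grows slower than quartic
O(n^2 log n) is asymptotically smaller; O(n^4) grows faster


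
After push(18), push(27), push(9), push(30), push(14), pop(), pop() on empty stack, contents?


push(18) -> [18]
push(27) -> [18, 27]
push(9) -> [18, 27, 9]
push(30) -> [18, 27, 9, 30]
push(14) -> [18, 27, 9, 30, 14]
pop() returns 14 -> [18, 27, 9, 30]
pop() returns 30 -> [18, 27, 9]
Final stack (bottom to top): [18, 27, 9]


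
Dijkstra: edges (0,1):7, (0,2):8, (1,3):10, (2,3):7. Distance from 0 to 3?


Dijkstra from 0:
Distances: {0: 0, 1: 7, 2: 8, 3: 15}
Shortest distance to 3 = 15, path = [0, 2, 3]


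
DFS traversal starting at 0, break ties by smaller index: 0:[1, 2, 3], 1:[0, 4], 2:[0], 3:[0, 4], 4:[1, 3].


DFS stack-based: start with [0]
Visit order: [0, 1, 4, 3, 2]


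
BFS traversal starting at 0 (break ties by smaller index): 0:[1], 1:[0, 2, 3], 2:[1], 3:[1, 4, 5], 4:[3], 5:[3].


BFS queue: start with [0]
Visit order: [0, 1, 2, 3, 4, 5]


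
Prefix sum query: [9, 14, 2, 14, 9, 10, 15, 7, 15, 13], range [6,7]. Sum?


Prefix sums: [0, 9, 23, 25, 39, 48, 58, 73, 80, 95, 108]
Sum[6..7] = prefix[8] - prefix[6] = 80 - 58 = 22


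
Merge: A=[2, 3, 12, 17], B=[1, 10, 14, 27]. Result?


Compare heads, take smaller each step.
Merged: [1, 2, 3, 10, 12, 14, 17, 27]


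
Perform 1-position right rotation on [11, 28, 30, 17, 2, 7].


Right rotate by 1: [7, 11, 28, 30, 17, 2]


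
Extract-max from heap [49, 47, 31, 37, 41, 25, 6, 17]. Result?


Max = 49
Replace root with last, heapify down
Resulting heap: [47, 41, 31, 37, 17, 25, 6]


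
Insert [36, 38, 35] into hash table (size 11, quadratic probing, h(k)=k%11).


Insertions: 36->slot 3; 38->slot 5; 35->slot 2
Table: [None, None, 35, 36, None, 38, None, None, None, None, None]


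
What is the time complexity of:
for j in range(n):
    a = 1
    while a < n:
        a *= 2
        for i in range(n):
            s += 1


Per nesting level: O(n) * O(log n) * O(n) = O(n^2 log n)
Complexity: O(n^2 log n)


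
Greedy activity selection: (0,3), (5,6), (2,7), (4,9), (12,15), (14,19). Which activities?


Greedy: pick earliest-ending, then skip overlaps.
Selected (3 activities): [(0, 3), (5, 6), (12, 15)]


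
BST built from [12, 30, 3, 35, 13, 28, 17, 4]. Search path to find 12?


BST root = 12
Search for 12: compare at each node
Path: [12]


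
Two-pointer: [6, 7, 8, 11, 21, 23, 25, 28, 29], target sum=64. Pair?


Two pointers: lo=0, hi=8
No pair sums to 64


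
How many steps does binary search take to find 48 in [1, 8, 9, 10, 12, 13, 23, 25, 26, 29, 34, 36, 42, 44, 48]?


Search for 48:
[0,14] mid=7 arr[7]=25
[8,14] mid=11 arr[11]=36
[12,14] mid=13 arr[13]=44
[14,14] mid=14 arr[14]=48
Total: 4 comparisons


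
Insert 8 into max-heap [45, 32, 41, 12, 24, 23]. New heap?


Append 8: [45, 32, 41, 12, 24, 23, 8]
Bubble up: no swaps needed
Result: [45, 32, 41, 12, 24, 23, 8]


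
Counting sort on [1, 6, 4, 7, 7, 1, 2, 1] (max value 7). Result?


Count array: [0, 3, 1, 0, 1, 0, 1, 2]
Reconstruct: [1, 1, 1, 2, 4, 6, 7, 7]


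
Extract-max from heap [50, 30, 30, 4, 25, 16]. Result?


Max = 50
Replace root with last, heapify down
Resulting heap: [30, 25, 30, 4, 16]


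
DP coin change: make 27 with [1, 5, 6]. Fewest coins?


dp[0]=0; dp[i]=1+min(dp[i-c] for c in coins)
...dp[22]=4, dp[23]=4, dp[24]=4, dp[25]=5, dp[26]=5, dp[27]=5
Minimum coins for 27 = 5


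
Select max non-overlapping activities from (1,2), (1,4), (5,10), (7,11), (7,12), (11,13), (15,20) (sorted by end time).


Greedy: pick earliest-ending, then skip overlaps.
Selected (4 activities): [(1, 2), (5, 10), (11, 13), (15, 20)]


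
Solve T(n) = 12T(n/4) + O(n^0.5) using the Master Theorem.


a=12, b=4, c=0.5. log_4(12)=1.792 > c=0.5. Case 1: O(n^log_b(a)) = O(n^1.792)
Complexity: O(n^1.792)


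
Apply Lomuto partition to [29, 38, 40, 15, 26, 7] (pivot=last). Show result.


Elements <= 7 go left of pivot.
Result: [7, 38, 40, 15, 26, 29], pivot at index 0


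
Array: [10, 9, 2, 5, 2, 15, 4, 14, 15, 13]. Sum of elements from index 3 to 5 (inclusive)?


Prefix sums: [0, 10, 19, 21, 26, 28, 43, 47, 61, 76, 89]
Sum[3..5] = prefix[6] - prefix[3] = 43 - 21 = 22


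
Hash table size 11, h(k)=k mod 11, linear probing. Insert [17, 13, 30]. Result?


Insertions: 17->slot 6; 13->slot 2; 30->slot 8
Table: [None, None, 13, None, None, None, 17, None, 30, None, None]


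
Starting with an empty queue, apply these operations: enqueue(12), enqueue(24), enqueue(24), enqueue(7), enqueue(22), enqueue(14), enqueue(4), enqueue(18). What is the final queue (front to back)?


enqueue(12) -> [12]
enqueue(24) -> [12, 24]
enqueue(24) -> [12, 24, 24]
enqueue(7) -> [12, 24, 24, 7]
enqueue(22) -> [12, 24, 24, 7, 22]
enqueue(14) -> [12, 24, 24, 7, 22, 14]
enqueue(4) -> [12, 24, 24, 7, 22, 14, 4]
enqueue(18) -> [12, 24, 24, 7, 22, 14, 4, 18]
Final queue (front to back): [12, 24, 24, 7, 22, 14, 4, 18]


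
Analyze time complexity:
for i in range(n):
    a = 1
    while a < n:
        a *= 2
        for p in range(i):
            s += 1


Per nesting level: O(n) * O(log n) * O(n) [triangular over i] = O(n^2 log n)
Complexity: O(n^2 log n)


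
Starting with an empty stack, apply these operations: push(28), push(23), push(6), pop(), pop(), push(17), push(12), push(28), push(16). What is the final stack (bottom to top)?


push(28) -> [28]
push(23) -> [28, 23]
push(6) -> [28, 23, 6]
pop() returns 6 -> [28, 23]
pop() returns 23 -> [28]
push(17) -> [28, 17]
push(12) -> [28, 17, 12]
push(28) -> [28, 17, 12, 28]
push(16) -> [28, 17, 12, 28, 16]
Final stack (bottom to top): [28, 17, 12, 28, 16]


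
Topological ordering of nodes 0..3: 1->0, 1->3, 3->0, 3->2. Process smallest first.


Kahn's algorithm, process smallest node first
Order: [1, 3, 0, 2]


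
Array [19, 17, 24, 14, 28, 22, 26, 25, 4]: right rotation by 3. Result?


Right rotate by 3: [26, 25, 4, 19, 17, 24, 14, 28, 22]


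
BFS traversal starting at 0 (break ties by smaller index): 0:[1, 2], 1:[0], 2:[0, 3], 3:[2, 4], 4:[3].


BFS queue: start with [0]
Visit order: [0, 1, 2, 3, 4]


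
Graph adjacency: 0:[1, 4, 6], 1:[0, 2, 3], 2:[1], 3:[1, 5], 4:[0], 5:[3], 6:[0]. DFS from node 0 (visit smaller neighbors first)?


DFS stack-based: start with [0]
Visit order: [0, 1, 2, 3, 5, 4, 6]


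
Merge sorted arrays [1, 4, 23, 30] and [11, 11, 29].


Compare heads, take smaller each step.
Merged: [1, 4, 11, 11, 23, 29, 30]


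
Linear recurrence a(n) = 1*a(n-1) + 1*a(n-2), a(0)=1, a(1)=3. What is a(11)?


Build bottom-up:
...a(9)=123, a(10)=199, a(11)=1*199+1*123=322


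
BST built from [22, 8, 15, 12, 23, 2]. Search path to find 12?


BST root = 22
Search for 12: compare at each node
Path: [22, 8, 15, 12]


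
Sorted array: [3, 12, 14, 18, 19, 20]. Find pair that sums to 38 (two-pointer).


Two pointers: lo=0, hi=5
Found pair: (18, 20) summing to 38


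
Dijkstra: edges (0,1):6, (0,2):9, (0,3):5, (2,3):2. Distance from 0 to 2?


Dijkstra from 0:
Distances: {0: 0, 1: 6, 2: 7, 3: 5}
Shortest distance to 2 = 7, path = [0, 3, 2]


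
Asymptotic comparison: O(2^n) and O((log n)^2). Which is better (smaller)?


polylogarithmic grows slower than exponential
O((log n)^2) is asymptotically smaller; O(2^n) grows faster


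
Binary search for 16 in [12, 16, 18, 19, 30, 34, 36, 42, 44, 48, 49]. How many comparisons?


Search for 16:
[0,10] mid=5 arr[5]=34
[0,4] mid=2 arr[2]=18
[0,1] mid=0 arr[0]=12
[1,1] mid=1 arr[1]=16
Total: 4 comparisons


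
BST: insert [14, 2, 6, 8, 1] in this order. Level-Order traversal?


Root = 14; build tree by BST insertion.
Level-Order traversal: [14, 2, 1, 6, 8]


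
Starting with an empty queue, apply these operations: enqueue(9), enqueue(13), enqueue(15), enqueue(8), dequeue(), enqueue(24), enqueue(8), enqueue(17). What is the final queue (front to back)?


enqueue(9) -> [9]
enqueue(13) -> [9, 13]
enqueue(15) -> [9, 13, 15]
enqueue(8) -> [9, 13, 15, 8]
dequeue() returns 9 -> [13, 15, 8]
enqueue(24) -> [13, 15, 8, 24]
enqueue(8) -> [13, 15, 8, 24, 8]
enqueue(17) -> [13, 15, 8, 24, 8, 17]
Final queue (front to back): [13, 15, 8, 24, 8, 17]


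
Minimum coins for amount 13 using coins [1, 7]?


dp[0]=0; dp[i]=1+min(dp[i-c] for c in coins)
...dp[8]=2, dp[9]=3, dp[10]=4, dp[11]=5, dp[12]=6, dp[13]=7
Minimum coins for 13 = 7


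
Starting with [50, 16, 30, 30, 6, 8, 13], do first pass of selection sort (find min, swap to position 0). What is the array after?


After one pass: [6, 16, 30, 30, 50, 8, 13]


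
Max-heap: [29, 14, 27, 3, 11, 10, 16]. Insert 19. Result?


Append 19: [29, 14, 27, 3, 11, 10, 16, 19]
Bubble up: swap idx 7(19) with idx 3(3); swap idx 3(19) with idx 1(14)
Result: [29, 19, 27, 14, 11, 10, 16, 3]


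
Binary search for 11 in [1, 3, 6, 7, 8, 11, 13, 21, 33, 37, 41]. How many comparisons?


Search for 11:
[0,10] mid=5 arr[5]=11
Total: 1 comparisons


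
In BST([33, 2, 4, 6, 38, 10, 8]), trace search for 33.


BST root = 33
Search for 33: compare at each node
Path: [33]


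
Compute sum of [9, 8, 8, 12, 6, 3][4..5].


Prefix sums: [0, 9, 17, 25, 37, 43, 46]
Sum[4..5] = prefix[6] - prefix[4] = 46 - 37 = 9


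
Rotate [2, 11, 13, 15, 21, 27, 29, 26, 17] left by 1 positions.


Left rotate by 1: [11, 13, 15, 21, 27, 29, 26, 17, 2]


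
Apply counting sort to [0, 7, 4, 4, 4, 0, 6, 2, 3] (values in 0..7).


Count array: [2, 0, 1, 1, 3, 0, 1, 1]
Reconstruct: [0, 0, 2, 3, 4, 4, 4, 6, 7]


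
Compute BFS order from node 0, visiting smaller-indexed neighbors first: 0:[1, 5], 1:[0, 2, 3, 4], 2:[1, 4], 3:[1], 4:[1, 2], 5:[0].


BFS queue: start with [0]
Visit order: [0, 1, 5, 2, 3, 4]


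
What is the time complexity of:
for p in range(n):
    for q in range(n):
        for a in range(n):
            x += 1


Per nesting level: O(n) * O(n) * O(n) = O(n^3)
Complexity: O(n^3)


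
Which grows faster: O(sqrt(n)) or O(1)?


constant grows slower than sublinear
O(1) is asymptotically smaller; O(sqrt(n)) grows faster


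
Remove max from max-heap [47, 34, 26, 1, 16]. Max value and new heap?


Max = 47
Replace root with last, heapify down
Resulting heap: [34, 16, 26, 1]


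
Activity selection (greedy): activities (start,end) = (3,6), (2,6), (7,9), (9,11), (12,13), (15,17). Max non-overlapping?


Greedy: pick earliest-ending, then skip overlaps.
Selected (5 activities): [(3, 6), (7, 9), (9, 11), (12, 13), (15, 17)]


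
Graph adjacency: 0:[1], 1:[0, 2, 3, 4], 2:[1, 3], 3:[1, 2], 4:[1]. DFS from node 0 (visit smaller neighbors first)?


DFS stack-based: start with [0]
Visit order: [0, 1, 2, 3, 4]


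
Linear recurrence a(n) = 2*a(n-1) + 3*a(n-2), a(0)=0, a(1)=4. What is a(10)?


Build bottom-up:
...a(8)=6560, a(9)=19684, a(10)=2*19684+3*6560=59048


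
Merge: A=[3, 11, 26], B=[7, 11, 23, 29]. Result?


Compare heads, take smaller each step.
Merged: [3, 7, 11, 11, 23, 26, 29]


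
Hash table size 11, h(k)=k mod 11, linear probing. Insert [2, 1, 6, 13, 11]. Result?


Insertions: 2->slot 2; 1->slot 1; 6->slot 6; 13->slot 3; 11->slot 0
Table: [11, 1, 2, 13, None, None, 6, None, None, None, None]


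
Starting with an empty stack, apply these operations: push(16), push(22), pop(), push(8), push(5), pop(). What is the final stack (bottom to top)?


push(16) -> [16]
push(22) -> [16, 22]
pop() returns 22 -> [16]
push(8) -> [16, 8]
push(5) -> [16, 8, 5]
pop() returns 5 -> [16, 8]
Final stack (bottom to top): [16, 8]


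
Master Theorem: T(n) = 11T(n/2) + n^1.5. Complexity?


a=11, b=2, c=1.5. log_2(11)=3.459 > c=1.5. Case 1: O(n^log_b(a)) = O(n^3.459)
Complexity: O(n^3.459)


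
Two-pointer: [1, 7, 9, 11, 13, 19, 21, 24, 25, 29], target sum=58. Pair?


Two pointers: lo=0, hi=9
No pair sums to 58


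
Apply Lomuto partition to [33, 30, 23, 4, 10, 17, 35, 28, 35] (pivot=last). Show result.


Elements <= 35 go left of pivot.
Result: [33, 30, 23, 4, 10, 17, 35, 28, 35], pivot at index 8


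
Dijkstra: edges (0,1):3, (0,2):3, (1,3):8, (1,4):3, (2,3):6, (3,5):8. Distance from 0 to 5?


Dijkstra from 0:
Distances: {0: 0, 1: 3, 2: 3, 3: 9, 4: 6, 5: 17}
Shortest distance to 5 = 17, path = [0, 2, 3, 5]


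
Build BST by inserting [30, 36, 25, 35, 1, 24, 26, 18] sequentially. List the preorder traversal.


Root = 30; build tree by BST insertion.
Preorder traversal: [30, 25, 1, 24, 18, 26, 36, 35]


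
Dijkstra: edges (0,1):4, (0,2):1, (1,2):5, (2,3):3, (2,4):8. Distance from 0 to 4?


Dijkstra from 0:
Distances: {0: 0, 1: 4, 2: 1, 3: 4, 4: 9}
Shortest distance to 4 = 9, path = [0, 2, 4]


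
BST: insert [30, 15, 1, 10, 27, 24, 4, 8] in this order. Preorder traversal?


Root = 30; build tree by BST insertion.
Preorder traversal: [30, 15, 1, 10, 4, 8, 27, 24]


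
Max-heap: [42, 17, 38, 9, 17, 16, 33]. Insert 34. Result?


Append 34: [42, 17, 38, 9, 17, 16, 33, 34]
Bubble up: swap idx 7(34) with idx 3(9); swap idx 3(34) with idx 1(17)
Result: [42, 34, 38, 17, 17, 16, 33, 9]


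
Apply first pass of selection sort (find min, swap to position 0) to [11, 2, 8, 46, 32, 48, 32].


After one pass: [2, 11, 8, 46, 32, 48, 32]


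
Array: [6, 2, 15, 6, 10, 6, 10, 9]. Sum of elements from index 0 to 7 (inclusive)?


Prefix sums: [0, 6, 8, 23, 29, 39, 45, 55, 64]
Sum[0..7] = prefix[8] - prefix[0] = 64 - 0 = 64


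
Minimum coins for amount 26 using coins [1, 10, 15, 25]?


dp[0]=0; dp[i]=1+min(dp[i-c] for c in coins)
...dp[21]=3, dp[22]=4, dp[23]=5, dp[24]=6, dp[25]=1, dp[26]=2
Minimum coins for 26 = 2


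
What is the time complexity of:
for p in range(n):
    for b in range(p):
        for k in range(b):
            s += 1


Per nesting level: O(n) * O(n) [triangular over p] * O(n) [triangular over b] = O(n^3)
Complexity: O(n^3)


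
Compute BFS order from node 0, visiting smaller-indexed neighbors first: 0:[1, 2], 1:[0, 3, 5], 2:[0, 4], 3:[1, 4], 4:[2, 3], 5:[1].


BFS queue: start with [0]
Visit order: [0, 1, 2, 3, 5, 4]


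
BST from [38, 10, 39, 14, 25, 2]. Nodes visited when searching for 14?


BST root = 38
Search for 14: compare at each node
Path: [38, 10, 14]


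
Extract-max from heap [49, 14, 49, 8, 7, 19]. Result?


Max = 49
Replace root with last, heapify down
Resulting heap: [49, 14, 19, 8, 7]


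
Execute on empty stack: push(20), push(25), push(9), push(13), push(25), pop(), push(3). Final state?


push(20) -> [20]
push(25) -> [20, 25]
push(9) -> [20, 25, 9]
push(13) -> [20, 25, 9, 13]
push(25) -> [20, 25, 9, 13, 25]
pop() returns 25 -> [20, 25, 9, 13]
push(3) -> [20, 25, 9, 13, 3]
Final stack (bottom to top): [20, 25, 9, 13, 3]


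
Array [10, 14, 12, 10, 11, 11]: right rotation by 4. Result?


Right rotate by 4: [12, 10, 11, 11, 10, 14]


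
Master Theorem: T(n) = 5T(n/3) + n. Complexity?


a=5, b=3, c=1. log_3(5)=1.465 > c=1. Case 1: O(n^log_b(a)) = O(n^1.465)
Complexity: O(n^1.465)


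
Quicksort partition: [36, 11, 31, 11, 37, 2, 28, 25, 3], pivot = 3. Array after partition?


Elements <= 3 go left of pivot.
Result: [2, 3, 31, 11, 37, 36, 28, 25, 11], pivot at index 1


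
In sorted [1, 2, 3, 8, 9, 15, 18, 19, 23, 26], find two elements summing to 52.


Two pointers: lo=0, hi=9
No pair sums to 52


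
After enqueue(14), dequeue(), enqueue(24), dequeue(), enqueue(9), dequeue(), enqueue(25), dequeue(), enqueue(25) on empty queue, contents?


enqueue(14) -> [14]
dequeue() returns 14 -> []
enqueue(24) -> [24]
dequeue() returns 24 -> []
enqueue(9) -> [9]
dequeue() returns 9 -> []
enqueue(25) -> [25]
dequeue() returns 25 -> []
enqueue(25) -> [25]
Final queue (front to back): [25]
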